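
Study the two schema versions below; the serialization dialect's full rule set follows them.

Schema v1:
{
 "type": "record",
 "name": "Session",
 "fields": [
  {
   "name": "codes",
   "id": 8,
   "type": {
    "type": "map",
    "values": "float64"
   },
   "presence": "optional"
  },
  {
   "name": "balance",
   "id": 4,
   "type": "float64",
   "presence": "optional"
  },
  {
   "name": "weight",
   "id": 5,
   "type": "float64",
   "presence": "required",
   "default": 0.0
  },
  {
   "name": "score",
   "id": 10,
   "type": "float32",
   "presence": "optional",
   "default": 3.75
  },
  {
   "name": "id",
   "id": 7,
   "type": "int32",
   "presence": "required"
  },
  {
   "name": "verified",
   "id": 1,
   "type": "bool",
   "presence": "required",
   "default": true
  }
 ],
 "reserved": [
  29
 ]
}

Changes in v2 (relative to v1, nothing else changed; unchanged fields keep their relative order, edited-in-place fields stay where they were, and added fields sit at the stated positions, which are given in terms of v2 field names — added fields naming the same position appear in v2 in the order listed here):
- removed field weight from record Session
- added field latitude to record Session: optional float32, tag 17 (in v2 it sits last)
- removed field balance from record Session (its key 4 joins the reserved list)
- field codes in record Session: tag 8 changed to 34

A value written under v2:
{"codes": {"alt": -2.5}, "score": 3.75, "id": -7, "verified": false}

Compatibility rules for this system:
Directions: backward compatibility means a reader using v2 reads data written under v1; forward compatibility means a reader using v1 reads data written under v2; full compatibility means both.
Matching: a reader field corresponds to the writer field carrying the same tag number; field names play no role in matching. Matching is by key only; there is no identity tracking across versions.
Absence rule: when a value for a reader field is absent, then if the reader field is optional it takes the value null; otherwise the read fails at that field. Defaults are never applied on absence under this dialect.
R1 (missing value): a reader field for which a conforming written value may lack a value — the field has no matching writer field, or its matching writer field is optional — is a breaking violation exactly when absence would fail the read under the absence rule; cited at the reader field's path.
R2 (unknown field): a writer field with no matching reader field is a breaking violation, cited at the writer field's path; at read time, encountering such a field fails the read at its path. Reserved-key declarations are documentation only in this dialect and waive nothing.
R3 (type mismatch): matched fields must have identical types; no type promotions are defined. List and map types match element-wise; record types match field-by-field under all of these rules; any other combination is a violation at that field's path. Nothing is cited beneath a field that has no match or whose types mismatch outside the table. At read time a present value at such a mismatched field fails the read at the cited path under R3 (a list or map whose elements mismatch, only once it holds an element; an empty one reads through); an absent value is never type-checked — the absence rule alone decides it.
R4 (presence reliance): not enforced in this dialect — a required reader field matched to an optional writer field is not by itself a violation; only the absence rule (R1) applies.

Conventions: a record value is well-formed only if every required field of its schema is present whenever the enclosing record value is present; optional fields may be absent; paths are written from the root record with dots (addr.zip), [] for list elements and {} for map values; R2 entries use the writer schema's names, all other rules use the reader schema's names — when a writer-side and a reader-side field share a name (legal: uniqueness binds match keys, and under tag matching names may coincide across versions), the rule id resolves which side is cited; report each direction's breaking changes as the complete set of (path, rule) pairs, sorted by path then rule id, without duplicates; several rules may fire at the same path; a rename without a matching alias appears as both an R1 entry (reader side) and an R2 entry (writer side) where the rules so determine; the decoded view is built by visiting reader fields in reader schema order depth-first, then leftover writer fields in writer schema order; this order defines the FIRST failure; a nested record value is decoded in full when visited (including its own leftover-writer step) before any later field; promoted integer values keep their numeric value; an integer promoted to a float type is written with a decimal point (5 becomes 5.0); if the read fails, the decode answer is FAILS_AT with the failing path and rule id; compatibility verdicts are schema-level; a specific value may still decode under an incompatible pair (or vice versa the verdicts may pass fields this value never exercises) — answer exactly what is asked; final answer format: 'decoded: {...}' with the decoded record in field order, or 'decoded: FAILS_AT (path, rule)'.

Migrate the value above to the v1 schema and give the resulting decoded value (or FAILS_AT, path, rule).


decoded: FAILS_AT (weight, R1)

the writer's type comes first in each Session pair
decode (reader v1):
  codes := null (missing; optional => null)
  balance := null (missing; optional => null)
  read fails at weight under R1 (no fill)
  => FAILS_AT (weight, R1)
the rest of the Session diff is inert for this question:
  added field latitude to record Session: optional float32, tag 17 (in v2 it sits last) -> affects the rule determinations only; this particular Session value decodes identically
  removed field balance from record Session (its key 4 joins the reserved list) -> affects the rule determinations only; this particular Session value decodes identically
  field codes in record Session: tag 8 changed to 34 -> affects the rule determinations only; this particular Session value decodes identically


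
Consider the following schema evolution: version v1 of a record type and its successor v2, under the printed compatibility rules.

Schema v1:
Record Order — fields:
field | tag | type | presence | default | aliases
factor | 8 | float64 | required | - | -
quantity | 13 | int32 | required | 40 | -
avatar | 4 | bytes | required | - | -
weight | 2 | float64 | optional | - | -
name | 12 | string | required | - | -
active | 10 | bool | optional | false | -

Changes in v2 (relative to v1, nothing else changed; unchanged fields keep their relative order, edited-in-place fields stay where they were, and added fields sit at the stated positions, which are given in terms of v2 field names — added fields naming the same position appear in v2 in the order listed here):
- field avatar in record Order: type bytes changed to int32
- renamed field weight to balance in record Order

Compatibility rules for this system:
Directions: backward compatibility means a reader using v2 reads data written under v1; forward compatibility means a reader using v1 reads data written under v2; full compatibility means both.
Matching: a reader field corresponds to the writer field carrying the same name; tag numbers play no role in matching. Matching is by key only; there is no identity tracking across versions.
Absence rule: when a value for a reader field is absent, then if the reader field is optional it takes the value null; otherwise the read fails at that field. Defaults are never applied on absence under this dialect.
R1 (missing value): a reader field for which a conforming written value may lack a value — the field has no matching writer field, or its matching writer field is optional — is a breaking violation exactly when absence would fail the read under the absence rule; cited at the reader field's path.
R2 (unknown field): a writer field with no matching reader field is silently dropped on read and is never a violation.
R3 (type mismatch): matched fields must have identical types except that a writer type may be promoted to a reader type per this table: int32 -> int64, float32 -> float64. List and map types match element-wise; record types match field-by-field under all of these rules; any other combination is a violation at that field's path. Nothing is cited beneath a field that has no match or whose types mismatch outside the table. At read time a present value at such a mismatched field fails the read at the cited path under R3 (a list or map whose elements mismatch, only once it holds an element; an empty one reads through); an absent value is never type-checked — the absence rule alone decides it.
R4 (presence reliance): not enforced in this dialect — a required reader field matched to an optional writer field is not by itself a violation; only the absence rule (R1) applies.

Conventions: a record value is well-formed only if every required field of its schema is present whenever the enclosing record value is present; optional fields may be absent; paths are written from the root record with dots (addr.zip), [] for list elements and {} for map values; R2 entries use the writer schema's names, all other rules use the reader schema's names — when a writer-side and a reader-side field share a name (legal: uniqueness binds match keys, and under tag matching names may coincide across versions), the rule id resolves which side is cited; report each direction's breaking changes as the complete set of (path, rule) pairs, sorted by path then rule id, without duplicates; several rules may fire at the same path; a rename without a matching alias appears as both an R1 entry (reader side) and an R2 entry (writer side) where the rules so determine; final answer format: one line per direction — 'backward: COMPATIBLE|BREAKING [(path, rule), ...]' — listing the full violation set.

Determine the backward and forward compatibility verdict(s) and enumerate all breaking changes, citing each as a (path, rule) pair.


in Order below, arrows point writer -> reader
backward analysis of Order with v2 as reader and v1 as writer:
  factor: float64 -> float64, writer required; from factor
  quantity: int32 -> int32, writer required; from quantity
  avatar: bytes -> int32, writer required; from avatar
  no writer field matches reader balance
  name: string -> string, writer required; from name
  active: bool -> bool, writer optional; from active
  writer field weight has no reader counterpart
  violation R3 at avatar
  backward on Order therefore BREAKING (1)
forward analysis of Order with v1 as reader and v2 as writer:
  factor: float64 -> float64, writer required; from factor
  quantity: int32 -> int32, writer required; from quantity
  avatar: int32 -> bytes, writer required; from avatar
  no writer field matches reader weight
  name: string -> string, writer required; from name
  active: bool -> bool, writer optional; from active
  writer field balance has no reader counterpart
  violation R3 at avatar
  forward on Order therefore BREAKING (1)

backward: BREAKING [(avatar, R3)]; forward: BREAKING [(avatar, R3)]


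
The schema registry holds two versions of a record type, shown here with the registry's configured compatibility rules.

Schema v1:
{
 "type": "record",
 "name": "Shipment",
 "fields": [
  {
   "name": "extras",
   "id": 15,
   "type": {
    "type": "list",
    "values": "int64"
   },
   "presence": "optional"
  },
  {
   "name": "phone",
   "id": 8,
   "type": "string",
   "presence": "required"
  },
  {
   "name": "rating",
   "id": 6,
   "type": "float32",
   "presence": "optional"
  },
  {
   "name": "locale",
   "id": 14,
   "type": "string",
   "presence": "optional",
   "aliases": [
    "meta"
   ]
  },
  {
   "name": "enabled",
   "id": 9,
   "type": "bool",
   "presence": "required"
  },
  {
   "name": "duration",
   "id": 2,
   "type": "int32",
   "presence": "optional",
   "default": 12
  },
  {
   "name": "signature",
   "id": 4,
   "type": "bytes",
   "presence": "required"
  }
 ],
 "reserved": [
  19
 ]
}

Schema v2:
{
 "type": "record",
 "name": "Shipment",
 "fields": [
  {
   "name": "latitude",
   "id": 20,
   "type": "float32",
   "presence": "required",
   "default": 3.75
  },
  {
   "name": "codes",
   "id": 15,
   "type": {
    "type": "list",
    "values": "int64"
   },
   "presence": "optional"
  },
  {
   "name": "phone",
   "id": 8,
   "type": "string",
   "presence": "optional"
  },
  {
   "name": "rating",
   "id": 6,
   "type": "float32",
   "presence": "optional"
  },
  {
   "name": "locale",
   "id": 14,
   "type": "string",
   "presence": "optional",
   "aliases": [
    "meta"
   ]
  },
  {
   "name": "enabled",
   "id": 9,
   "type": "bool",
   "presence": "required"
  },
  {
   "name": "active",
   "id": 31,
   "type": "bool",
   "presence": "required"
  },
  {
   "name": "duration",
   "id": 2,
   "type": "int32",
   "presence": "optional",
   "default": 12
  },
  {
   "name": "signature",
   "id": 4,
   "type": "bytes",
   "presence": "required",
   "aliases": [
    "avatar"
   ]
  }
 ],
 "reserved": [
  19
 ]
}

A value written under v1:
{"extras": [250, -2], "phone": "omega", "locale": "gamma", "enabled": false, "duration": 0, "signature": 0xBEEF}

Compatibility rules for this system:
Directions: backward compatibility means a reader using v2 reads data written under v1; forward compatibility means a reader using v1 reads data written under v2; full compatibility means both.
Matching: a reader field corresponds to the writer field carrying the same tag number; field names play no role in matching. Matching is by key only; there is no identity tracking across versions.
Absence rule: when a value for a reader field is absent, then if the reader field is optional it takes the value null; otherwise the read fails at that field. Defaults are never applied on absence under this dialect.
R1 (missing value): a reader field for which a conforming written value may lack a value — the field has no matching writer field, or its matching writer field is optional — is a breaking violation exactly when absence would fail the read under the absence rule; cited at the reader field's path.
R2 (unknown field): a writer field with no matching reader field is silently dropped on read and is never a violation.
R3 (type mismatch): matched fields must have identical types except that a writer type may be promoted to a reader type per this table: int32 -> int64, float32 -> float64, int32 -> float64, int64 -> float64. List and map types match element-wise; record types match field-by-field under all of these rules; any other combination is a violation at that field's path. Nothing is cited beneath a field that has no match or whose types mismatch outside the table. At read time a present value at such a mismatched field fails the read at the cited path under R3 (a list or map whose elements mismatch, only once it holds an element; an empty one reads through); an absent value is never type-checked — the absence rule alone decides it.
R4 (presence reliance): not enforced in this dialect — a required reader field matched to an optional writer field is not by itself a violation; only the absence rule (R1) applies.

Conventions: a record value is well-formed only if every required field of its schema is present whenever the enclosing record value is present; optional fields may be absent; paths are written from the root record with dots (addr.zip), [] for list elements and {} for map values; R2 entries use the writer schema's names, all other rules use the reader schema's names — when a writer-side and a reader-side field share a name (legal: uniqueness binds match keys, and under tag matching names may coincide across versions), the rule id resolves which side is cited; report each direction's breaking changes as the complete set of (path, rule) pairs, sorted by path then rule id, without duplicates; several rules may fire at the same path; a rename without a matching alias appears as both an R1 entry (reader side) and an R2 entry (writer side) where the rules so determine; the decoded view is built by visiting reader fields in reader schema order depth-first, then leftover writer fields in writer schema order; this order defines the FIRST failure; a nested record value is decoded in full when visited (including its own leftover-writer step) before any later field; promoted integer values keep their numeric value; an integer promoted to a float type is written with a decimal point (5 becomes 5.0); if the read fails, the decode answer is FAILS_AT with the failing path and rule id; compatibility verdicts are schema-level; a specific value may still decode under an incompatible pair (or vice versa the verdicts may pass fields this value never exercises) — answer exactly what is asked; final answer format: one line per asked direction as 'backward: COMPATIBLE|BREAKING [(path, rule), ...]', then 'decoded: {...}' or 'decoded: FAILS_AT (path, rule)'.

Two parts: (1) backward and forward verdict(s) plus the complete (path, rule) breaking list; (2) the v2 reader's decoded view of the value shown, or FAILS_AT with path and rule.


backward: BREAKING [(active, R1), (latitude, R1)]; forward: BREAKING [(phone, R1)]; decoded: FAILS_AT (latitude, R1)

in Shipment below, arrows point writer -> reader
backward analysis of Shipment with v2 as reader and v1 as writer:
  latitude: no writer-side match
  codes: paired with writer extras (list<int64> -> list<int64>; writer optional)
  phone: paired with writer phone (string -> string; writer required)
  rating: paired with writer rating (float32 -> float32; writer optional)
  locale: paired with writer locale (string -> string; writer optional)
  enabled: paired with writer enabled (bool -> bool; writer required)
  active: no writer-side match
  duration: paired with writer duration (int32 -> int32; writer optional)
  signature: paired with writer signature (bytes -> bytes; writer required)
  violation R1 at active
  violation R1 at latitude
  => backward verdict for Shipment: BREAKING, 2 violation(s)
forward analysis of Shipment with v1 as reader and v2 as writer:
  extras: paired with writer codes (list<int64> -> list<int64>; writer optional)
  phone: paired with writer phone (string -> string; writer optional)
  rating: paired with writer rating (float32 -> float32; writer optional)
  locale: paired with writer locale (string -> string; writer optional)
  enabled: paired with writer enabled (bool -> bool; writer required)
  duration: paired with writer duration (int32 -> int32; writer optional)
  signature: paired with writer signature (bytes -> bytes; writer required)
  leftover writer field: latitude
  leftover writer field: active
  violation R1 at phone
  => forward verdict for Shipment: BREAKING, 1 violation(s)
decode walk for Shipment under reader schema v2:
  read fails at latitude under R1 (no fill)
  => FAILS_AT (latitude, R1)


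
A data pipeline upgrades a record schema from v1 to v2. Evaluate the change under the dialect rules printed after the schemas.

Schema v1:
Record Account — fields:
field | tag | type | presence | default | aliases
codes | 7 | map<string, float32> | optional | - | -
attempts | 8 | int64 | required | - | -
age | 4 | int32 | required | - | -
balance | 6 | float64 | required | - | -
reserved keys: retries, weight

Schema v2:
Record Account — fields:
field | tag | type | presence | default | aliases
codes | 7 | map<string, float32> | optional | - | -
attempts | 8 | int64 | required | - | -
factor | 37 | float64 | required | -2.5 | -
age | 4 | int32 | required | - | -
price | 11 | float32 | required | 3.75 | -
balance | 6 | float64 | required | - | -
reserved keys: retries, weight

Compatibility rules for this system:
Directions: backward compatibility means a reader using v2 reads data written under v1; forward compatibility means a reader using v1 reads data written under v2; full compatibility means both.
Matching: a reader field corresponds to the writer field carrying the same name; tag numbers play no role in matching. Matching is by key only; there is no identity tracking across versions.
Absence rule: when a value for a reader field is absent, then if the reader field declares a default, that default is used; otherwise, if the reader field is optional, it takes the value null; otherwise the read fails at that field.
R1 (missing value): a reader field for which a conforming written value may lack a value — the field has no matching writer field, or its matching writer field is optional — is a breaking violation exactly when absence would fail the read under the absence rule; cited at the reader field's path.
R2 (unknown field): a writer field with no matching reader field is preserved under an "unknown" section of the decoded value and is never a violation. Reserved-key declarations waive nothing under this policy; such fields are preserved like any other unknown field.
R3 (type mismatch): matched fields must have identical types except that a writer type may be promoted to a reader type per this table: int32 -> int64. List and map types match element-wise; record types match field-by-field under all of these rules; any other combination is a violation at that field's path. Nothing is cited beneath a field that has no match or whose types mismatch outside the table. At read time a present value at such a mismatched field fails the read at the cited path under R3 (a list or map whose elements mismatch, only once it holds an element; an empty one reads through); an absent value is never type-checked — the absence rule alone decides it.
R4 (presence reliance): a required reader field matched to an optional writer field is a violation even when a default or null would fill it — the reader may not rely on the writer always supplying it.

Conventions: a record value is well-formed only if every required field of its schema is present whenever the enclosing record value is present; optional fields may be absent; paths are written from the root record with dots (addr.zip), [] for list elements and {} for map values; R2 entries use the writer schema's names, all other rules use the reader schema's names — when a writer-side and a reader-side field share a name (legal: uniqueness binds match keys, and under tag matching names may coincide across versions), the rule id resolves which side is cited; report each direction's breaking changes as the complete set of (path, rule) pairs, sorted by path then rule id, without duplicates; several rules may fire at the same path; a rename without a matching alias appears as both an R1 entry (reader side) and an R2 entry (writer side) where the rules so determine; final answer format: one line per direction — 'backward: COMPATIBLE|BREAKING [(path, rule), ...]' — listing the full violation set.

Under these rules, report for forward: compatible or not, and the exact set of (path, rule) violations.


forward: COMPATIBLE []

in Account below, arrows point writer -> reader
forward analysis of Account with v1 as reader and v2 as writer:
  writer optional, map<string, float32> -> map<string, float32>: reader codes maps from writer codes
  writer required, int64 -> int64: reader attempts maps from writer attempts
  writer required, int32 -> int32: reader age maps from writer age
  writer required, float64 -> float64: reader balance maps from writer balance
  writer field factor has no reader counterpart
  writer field price has no reader counterpart
  => no violations; forward on Account: COMPATIBLE
diffs on Account not affecting the asked answer:
  added field price to record Account: required float32, tag 11, default 3.75 (in v2 it sits immediately before balance) -> inert for the asked Account verdict: nothing fires
  added field factor to record Account: required float64, tag 37, default -2.5 (in v2 it sits immediately before age) -> inert for the asked Account verdict: nothing fires


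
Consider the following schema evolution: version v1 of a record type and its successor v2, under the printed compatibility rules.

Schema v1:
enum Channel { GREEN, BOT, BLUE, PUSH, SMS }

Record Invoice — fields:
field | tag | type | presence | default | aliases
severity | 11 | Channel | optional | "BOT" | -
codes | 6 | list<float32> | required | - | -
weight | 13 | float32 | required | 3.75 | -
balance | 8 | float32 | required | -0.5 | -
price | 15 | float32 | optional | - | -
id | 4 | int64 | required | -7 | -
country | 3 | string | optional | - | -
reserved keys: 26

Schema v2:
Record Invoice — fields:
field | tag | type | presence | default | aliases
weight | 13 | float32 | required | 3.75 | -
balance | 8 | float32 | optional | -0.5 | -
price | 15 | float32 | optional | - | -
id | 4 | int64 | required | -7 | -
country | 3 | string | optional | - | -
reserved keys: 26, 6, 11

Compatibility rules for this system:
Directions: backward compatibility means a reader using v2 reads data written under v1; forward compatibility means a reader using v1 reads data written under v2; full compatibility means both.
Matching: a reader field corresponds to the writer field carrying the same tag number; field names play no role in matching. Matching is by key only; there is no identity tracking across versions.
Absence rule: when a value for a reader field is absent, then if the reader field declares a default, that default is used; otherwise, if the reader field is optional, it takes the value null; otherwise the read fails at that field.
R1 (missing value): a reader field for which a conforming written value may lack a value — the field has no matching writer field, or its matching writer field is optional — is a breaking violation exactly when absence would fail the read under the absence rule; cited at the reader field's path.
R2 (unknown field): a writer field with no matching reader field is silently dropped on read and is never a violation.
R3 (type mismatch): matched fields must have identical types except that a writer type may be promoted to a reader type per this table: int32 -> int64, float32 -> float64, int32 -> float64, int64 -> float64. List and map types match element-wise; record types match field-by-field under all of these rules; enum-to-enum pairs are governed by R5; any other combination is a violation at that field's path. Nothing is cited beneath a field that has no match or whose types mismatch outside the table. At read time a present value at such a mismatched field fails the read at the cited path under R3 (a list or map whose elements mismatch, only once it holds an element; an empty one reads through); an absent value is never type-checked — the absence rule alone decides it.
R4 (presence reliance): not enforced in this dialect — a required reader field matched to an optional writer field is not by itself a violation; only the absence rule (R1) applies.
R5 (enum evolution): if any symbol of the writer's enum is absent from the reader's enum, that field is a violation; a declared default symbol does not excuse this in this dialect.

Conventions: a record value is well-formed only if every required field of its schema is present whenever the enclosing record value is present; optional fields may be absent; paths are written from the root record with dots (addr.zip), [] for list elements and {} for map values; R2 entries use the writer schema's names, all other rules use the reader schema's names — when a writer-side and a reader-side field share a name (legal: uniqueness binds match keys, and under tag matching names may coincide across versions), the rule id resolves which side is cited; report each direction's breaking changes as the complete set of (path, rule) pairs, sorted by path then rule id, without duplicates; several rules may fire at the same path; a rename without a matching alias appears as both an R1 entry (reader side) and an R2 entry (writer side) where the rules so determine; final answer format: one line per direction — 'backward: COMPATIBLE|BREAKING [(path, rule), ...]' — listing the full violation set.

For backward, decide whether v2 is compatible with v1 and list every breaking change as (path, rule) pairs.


each type pair in Invoice: writer, then reader
checking backward for Invoice: reader v2 against writer v1:
  writer required, float32 -> float32: reader weight maps from writer weight
  writer required, float32 -> float32: reader balance maps from writer balance
  writer optional, float32 -> float32: reader price maps from writer price
  writer required, int64 -> int64: reader id maps from writer id
  writer optional, string -> string: reader country maps from writer country
  writer field severity has no reader counterpart
  writer field codes has no reader counterpart
  => no violations; backward on Invoice: COMPATIBLE
checking off the Invoice differences that do not matter here:
  removed field codes from record Invoice (its key 6 joins the reserved list) -> its effect on Invoice is confined to the forward direction, not asked
  removed field severity from record Invoice (its key 11 joins the reserved list) -> triggers nothing under Invoice's printed rules — same verdict
  field balance in record Invoice: required changed to optional -> triggers nothing under Invoice's printed rules — same verdict

backward: COMPATIBLE []


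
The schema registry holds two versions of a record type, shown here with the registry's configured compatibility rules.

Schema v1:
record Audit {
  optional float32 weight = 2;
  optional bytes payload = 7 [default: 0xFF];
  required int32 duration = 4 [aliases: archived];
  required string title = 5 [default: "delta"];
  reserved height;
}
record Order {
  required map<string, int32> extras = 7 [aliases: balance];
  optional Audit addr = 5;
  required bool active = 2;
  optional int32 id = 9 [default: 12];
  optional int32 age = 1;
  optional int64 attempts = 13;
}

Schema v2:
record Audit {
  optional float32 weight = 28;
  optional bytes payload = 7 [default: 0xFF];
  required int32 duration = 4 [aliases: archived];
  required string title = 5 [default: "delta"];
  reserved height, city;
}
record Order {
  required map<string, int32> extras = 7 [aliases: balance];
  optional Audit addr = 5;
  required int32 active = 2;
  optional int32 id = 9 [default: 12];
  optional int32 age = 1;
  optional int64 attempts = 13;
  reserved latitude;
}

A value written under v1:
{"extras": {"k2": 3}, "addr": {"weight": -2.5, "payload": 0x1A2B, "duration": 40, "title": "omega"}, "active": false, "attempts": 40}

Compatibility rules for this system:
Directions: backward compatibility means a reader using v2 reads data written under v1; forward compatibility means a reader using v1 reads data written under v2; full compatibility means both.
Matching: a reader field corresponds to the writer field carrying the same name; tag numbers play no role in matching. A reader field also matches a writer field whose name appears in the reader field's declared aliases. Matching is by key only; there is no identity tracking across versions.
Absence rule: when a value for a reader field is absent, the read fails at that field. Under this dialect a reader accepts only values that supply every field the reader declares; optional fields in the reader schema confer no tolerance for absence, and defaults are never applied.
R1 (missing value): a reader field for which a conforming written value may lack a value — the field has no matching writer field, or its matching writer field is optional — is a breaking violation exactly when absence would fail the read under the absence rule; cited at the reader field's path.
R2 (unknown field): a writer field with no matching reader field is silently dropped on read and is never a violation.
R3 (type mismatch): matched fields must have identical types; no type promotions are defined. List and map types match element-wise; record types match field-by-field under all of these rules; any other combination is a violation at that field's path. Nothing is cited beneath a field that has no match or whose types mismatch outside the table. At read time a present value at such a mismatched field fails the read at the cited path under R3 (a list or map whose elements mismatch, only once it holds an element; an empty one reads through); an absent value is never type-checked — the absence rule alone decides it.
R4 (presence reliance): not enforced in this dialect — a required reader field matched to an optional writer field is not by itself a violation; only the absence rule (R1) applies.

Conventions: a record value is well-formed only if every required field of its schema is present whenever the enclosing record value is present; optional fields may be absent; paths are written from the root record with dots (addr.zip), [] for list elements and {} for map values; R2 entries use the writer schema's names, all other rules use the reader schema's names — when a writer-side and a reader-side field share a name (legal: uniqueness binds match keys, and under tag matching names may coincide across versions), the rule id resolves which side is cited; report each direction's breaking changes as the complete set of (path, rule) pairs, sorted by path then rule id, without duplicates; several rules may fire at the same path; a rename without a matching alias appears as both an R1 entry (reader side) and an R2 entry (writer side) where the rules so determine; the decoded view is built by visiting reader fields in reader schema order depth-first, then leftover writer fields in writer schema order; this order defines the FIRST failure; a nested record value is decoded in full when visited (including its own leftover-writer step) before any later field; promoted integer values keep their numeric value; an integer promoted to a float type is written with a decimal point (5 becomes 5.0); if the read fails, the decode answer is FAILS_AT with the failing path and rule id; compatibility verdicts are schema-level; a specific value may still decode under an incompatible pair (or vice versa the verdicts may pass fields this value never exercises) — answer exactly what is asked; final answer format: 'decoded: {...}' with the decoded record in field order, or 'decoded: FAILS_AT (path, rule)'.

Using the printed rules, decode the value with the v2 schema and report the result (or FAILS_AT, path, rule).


decoded: FAILS_AT (active, R3)

arrows below run writer -> reader for Order
decode walk for Order under reader schema v2:
  extras := {"k2": 3}
  addr.weight := -2.5
  addr.payload := 0x1A2B
  addr.duration := 40
  addr.title := "omega"
  read fails at active under R3
  => FAILS_AT (active, R3)
diffs on Order not affecting the asked answer:
  field weight in record Audit: tag 2 changed to 28 -> inert under this dialect — no rule fires on Order and the result does not move


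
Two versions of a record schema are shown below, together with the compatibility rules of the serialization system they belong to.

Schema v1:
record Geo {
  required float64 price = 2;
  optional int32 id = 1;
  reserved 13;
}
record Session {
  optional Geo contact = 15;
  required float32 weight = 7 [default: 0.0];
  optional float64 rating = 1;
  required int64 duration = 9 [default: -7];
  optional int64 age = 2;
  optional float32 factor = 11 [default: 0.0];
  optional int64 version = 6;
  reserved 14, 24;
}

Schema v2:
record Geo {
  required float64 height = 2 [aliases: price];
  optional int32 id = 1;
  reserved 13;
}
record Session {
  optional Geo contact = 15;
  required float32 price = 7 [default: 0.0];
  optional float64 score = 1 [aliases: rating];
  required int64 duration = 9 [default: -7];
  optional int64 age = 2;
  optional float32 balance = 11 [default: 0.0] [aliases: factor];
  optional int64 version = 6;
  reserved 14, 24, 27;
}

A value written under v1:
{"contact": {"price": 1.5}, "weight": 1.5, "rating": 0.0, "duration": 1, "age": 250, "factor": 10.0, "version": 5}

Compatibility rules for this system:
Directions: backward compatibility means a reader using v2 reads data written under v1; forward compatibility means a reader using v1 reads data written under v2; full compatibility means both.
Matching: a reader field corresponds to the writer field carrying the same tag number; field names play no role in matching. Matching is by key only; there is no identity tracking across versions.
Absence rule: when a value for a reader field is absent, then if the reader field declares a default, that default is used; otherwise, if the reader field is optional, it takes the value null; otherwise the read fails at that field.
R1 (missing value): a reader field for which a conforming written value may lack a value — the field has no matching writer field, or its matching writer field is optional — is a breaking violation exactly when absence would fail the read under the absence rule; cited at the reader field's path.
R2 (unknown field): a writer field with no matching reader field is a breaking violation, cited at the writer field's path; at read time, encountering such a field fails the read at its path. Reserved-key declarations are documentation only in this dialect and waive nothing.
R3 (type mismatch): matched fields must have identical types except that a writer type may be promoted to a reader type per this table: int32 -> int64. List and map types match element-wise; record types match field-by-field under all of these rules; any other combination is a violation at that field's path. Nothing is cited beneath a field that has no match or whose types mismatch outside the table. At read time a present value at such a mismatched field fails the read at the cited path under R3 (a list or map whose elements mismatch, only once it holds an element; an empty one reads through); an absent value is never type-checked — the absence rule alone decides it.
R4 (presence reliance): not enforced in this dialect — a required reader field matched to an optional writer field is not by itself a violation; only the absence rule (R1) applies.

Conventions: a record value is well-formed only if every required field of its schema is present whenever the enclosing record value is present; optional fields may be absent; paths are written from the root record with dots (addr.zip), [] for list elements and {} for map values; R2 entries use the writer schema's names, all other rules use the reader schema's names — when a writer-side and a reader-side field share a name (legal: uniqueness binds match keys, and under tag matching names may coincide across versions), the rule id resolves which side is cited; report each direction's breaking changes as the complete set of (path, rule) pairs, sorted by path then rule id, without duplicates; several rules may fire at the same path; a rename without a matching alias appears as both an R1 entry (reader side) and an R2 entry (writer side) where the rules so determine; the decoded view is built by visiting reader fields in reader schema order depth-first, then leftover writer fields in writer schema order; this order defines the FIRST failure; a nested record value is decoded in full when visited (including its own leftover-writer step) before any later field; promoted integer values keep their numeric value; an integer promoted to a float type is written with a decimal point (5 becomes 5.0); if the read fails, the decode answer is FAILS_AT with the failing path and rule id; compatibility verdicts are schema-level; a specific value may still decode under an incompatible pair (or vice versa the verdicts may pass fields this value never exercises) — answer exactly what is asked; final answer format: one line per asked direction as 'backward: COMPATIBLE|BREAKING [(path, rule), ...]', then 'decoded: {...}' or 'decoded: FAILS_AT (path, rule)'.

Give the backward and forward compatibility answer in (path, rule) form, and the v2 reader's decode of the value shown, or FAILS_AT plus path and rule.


in Session below, arrows point writer -> reader
checking backward for Session: reader v2 against writer v1:
  contact <- contact (Geo -> Geo, writer optional)
  price <- weight (float32 -> float32, writer required)
  score <- rating (float64 -> float64, writer optional)
  duration <- duration (int64 -> int64, writer required)
  age <- age (int64 -> int64, writer optional)
  balance <- factor (float32 -> float32, writer optional)
  version <- version (int64 -> int64, writer optional)
  contact.height <- contact.price (float64 -> float64, writer required)
  contact.id <- contact.id (int32 -> int32, writer optional)
  nothing fires on Session: backward is COMPATIBLE
checking forward for Session: reader v1 against writer v2:
  contact <- contact (Geo -> Geo, writer optional)
  weight <- price (float32 -> float32, writer required)
  rating <- score (float64 -> float64, writer optional)
  duration <- duration (int64 -> int64, writer required)
  age <- age (int64 -> int64, writer optional)
  factor <- balance (float32 -> float32, writer optional)
  version <- version (int64 -> int64, writer optional)
  contact.price <- contact.height (float64 -> float64, writer required)
  contact.id <- contact.id (int32 -> int32, writer optional)
  nothing fires on Session: forward is COMPATIBLE
decoding the Session value with the v2 reader:
  contact.height := 1.5 (from writer price)
  contact.id := null (missing; optional => null)
  price := 1.5 (from writer weight)
  score := 0.0 (from writer rating)
  duration := 1
  age := 250
  balance := 10.0 (from writer factor)
  version := 5
  => decoded: {"contact": {"height": 1.5, "id": null}, "price": 1.5, "score": 0.0, "duration": 1, "age": 250, "balance": 10.0, "version": 5}

backward: COMPATIBLE []; forward: COMPATIBLE []; decoded: {"contact": {"height": 1.5, "id": null}, "price": 1.5, "score": 0.0, "duration": 1, "age": 250, "balance": 10.0, "version": 5}
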